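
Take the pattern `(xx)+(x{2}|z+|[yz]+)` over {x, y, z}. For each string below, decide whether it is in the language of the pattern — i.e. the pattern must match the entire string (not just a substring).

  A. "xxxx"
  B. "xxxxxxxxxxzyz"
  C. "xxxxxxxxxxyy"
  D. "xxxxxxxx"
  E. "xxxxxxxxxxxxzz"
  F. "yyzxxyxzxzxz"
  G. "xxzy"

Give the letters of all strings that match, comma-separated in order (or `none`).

A → match
B → match
C → match
D → match
E → match
F → no match — must start with "xx"
G → match

A, B, C, D, E, G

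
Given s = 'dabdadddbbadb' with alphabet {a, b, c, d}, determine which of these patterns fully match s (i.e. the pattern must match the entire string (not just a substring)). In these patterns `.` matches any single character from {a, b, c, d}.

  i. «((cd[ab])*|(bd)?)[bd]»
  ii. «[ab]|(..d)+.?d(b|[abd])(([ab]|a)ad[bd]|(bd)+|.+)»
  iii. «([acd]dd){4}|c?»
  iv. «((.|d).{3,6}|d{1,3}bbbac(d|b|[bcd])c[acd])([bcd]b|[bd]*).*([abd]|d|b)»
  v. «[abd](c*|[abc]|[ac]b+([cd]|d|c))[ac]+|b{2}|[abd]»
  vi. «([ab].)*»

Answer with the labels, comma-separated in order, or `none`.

iv

i → no match
ii → no match
iii → no match
iv → match
v → no match
vi → no match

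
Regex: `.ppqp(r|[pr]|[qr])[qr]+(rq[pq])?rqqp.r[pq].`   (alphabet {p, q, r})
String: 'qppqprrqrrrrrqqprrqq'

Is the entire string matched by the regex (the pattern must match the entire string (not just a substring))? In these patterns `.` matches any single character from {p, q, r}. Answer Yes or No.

Yes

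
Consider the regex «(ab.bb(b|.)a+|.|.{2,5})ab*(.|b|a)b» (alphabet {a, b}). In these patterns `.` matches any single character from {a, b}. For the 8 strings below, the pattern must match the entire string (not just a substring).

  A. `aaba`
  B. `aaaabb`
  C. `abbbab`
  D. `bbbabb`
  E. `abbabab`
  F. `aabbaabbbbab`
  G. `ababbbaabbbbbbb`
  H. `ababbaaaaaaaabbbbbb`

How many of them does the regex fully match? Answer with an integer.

6

A. `aaba` → no match — must end with `b`
B. `aaaabb` → match
C. `abbbab` → no match
D. `bbbabb` → match
E. `abbabab` → match
F. `aabbaabbbbab` → match
G → match
H → match
Total matched: 6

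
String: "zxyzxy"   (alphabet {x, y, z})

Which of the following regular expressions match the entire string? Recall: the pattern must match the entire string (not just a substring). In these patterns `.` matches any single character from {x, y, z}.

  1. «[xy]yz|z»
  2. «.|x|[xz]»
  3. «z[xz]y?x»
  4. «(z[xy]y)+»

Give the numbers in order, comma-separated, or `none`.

4

1 → no match
2 → no match
3 → no match — must end with "x"
4 → match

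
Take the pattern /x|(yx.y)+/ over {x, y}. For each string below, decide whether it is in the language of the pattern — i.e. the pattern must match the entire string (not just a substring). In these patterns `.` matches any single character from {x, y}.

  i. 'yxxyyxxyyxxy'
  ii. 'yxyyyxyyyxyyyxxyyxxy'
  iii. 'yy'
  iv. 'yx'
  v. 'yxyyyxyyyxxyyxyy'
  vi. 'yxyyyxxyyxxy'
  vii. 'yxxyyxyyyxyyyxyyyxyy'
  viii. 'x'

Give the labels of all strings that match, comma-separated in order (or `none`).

i → match
ii → match
iii → no match
iv → no match
v → match
vi → match
vii → match
viii → match

i, ii, v, vi, vii, viii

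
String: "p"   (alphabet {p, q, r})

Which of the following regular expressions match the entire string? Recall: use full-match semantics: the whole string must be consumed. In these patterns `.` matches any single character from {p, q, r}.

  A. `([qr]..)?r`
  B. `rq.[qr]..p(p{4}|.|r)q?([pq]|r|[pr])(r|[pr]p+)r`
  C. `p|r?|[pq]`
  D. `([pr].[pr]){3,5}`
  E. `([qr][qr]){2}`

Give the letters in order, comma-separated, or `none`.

C

A → no match — must end with "r"
B → no match — must start with "rq"
C → match
D → no match
E → no match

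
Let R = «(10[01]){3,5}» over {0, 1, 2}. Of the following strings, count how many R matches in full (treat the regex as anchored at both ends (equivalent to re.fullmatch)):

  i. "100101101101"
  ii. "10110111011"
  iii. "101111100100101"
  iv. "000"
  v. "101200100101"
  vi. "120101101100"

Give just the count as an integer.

i → match
ii → no match
iii → no match
iv → no match — must start with "10"
v → no match
vi → no match — must start with "10"
Total matched: 1

1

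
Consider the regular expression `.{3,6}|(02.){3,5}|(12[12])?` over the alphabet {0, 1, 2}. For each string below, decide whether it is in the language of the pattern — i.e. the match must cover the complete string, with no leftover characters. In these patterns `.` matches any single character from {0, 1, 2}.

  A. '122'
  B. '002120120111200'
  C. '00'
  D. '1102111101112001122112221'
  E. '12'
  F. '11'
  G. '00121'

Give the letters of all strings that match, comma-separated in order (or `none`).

A → match
B → no match
C → no match
D → no match
E → no match
F → no match
G → match

A, G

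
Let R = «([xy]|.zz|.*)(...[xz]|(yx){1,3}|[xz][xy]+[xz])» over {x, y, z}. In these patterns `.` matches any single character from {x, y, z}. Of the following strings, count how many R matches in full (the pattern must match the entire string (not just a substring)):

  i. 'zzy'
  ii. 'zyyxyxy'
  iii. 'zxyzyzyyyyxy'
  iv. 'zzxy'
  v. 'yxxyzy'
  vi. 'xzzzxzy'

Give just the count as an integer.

0

i → no match
ii → no match
iii → no match
iv → no match
v → no match
vi → no match
Total matched: 0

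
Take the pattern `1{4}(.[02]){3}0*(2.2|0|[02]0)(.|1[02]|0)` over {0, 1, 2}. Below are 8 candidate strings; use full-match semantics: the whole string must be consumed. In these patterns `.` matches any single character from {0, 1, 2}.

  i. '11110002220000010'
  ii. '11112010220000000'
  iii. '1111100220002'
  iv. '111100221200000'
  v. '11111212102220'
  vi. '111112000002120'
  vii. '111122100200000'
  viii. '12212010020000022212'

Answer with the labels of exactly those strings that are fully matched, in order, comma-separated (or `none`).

i, ii, iii, iv, v, vi, vii

i → match
ii → match
iii → match
iv → match
v → match
vi → match
vii → match
viii → no match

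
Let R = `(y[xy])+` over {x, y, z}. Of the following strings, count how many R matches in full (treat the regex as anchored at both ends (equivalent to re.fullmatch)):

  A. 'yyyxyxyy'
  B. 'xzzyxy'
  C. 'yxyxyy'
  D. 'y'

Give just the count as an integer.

2

A → match
B → no match — must start with 'y'
C → match
D → no match
Total matched: 2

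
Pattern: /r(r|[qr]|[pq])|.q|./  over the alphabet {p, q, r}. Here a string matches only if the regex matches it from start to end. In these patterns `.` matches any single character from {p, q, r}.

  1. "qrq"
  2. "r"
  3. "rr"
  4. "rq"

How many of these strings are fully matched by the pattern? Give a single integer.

1 → no match
2 → match
3 → match
4 → match
Total matched: 3

3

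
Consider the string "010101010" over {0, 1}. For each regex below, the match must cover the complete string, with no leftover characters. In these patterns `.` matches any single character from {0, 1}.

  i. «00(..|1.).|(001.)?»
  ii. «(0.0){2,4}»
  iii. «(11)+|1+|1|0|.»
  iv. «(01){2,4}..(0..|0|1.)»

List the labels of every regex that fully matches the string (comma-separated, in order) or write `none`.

iv

i → no match
ii → no match
iii → no match
iv → match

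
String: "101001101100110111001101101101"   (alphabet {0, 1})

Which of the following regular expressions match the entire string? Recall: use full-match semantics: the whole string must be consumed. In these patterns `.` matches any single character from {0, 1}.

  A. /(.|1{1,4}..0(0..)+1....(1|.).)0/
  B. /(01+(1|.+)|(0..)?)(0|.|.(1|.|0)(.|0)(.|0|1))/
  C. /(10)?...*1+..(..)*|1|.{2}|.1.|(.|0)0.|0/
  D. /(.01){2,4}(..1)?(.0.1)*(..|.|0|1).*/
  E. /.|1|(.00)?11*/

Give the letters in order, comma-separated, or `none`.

A → no match — must end with "0"
B → no match
C → match
D → match
E → no match

C, D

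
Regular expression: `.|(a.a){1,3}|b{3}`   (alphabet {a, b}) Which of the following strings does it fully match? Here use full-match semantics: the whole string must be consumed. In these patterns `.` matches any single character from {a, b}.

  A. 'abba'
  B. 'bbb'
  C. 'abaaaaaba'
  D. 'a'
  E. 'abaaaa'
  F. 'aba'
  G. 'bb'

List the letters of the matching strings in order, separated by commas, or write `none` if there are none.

B, C, D, E, F

A. 'abba' → no match
B. 'bbb' → match
C. 'abaaaaaba' → match
D. 'a' → match
E. 'abaaaa' → match
F. 'aba' → match
G. 'bb' → no match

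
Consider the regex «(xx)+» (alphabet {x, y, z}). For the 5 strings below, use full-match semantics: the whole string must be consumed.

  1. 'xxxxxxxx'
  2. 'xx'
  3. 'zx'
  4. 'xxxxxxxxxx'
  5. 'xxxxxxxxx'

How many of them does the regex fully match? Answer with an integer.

3

1 → match
2 → match
3 → no match — must start with 'xx'
4 → match
5 → no match
Total matched: 3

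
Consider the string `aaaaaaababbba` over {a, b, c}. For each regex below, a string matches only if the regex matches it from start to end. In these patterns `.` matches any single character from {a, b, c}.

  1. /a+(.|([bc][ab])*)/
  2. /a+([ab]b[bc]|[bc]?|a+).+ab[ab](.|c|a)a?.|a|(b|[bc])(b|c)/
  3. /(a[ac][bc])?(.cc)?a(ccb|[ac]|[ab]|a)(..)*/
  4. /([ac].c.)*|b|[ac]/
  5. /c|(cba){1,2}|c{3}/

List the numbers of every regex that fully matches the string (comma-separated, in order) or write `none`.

1, 2

1 → match
2 → match
3 → no match
4 → no match
5 → no match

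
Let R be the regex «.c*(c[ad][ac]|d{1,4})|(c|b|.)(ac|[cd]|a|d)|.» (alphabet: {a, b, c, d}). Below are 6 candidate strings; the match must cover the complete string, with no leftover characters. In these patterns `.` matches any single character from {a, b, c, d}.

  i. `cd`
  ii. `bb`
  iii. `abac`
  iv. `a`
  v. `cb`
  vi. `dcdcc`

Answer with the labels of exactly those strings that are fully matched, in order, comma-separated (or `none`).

i → match
ii → no match
iii → no match
iv → match
v → no match
vi → no match

i, iv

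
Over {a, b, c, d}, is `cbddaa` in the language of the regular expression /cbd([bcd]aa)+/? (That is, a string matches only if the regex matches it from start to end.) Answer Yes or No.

Yes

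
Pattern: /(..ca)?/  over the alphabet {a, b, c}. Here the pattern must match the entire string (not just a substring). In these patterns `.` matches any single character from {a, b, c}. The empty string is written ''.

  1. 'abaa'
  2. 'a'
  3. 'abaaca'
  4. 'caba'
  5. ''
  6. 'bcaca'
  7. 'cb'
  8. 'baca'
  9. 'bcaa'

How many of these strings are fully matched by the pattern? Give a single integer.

1 → no match
2 → no match
3 → no match
4 → no match
5 → match
6 → no match
7 → no match
8 → match
9 → no match
Total matched: 2

2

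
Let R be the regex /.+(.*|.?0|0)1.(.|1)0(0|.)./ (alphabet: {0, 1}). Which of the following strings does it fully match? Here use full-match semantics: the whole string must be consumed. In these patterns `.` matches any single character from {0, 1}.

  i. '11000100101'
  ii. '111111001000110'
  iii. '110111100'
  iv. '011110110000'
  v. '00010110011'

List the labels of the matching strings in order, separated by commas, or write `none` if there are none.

i → no match
ii → no match
iii → no match
iv → match
v → match

iv, v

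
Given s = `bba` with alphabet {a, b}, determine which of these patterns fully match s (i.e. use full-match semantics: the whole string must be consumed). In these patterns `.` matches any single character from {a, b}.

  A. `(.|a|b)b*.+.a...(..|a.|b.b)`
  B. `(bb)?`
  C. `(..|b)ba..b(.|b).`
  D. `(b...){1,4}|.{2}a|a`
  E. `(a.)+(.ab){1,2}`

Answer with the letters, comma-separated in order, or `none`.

A → no match
B → no match
C → no match
D → match
E → no match — must start with `a`

D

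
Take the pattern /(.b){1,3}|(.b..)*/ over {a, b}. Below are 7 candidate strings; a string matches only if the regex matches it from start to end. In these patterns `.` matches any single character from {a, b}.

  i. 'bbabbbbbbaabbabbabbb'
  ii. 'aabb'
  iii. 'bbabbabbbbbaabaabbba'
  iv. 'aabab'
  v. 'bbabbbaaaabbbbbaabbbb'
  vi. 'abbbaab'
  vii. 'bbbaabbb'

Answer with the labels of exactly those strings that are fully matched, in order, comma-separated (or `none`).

i → no match
ii. 'aabb' → no match
iii → no match
iv. 'aabab' → no match
v → no match
vi. 'abbbaab' → no match
vii. 'bbbaabbb' → match

vii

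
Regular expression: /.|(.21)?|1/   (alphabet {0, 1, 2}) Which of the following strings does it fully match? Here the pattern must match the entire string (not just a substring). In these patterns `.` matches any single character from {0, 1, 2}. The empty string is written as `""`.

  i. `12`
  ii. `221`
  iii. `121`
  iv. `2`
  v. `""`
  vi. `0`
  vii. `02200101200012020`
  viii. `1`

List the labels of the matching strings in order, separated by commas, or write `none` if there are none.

i → no match
ii → match
iii → match
iv → match
v → match
vi → match
vii → no match
viii → match

ii, iii, iv, v, vi, viii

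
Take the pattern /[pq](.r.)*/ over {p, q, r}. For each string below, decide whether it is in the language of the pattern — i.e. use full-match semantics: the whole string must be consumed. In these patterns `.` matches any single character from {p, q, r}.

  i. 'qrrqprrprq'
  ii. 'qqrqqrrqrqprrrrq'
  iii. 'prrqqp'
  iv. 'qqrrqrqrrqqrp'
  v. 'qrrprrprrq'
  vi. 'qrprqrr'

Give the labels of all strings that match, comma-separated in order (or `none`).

i → match
ii → match
iii → no match
iv → match
v → match
vi → no match

i, ii, iv, v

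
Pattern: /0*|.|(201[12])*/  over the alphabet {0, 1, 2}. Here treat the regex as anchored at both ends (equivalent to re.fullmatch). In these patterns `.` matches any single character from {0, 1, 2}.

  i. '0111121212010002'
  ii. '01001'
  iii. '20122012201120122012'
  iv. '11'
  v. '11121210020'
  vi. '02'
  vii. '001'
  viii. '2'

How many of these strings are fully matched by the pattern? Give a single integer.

i → no match
ii → no match
iii → match
iv → no match
v → no match
vi → no match
vii → no match
viii → match
Total matched: 2

2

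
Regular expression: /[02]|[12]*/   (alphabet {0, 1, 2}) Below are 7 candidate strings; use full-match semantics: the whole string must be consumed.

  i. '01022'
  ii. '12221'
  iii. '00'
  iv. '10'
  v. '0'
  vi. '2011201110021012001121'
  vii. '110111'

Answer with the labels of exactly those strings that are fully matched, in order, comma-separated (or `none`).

i. '01022' → no match
ii. '12221' → match
iii. '00' → no match
iv. '10' → no match
v. '0' → match
vi → no match
vii. '110111' → no match

ii, v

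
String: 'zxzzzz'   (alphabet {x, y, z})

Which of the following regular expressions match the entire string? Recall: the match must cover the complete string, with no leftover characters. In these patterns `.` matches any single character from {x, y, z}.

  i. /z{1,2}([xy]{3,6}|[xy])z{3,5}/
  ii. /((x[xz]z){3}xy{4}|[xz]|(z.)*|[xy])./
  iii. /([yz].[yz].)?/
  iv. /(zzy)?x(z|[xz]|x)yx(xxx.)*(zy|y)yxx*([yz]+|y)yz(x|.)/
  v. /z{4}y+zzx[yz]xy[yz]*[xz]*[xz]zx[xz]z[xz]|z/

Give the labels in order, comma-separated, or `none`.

i → match
ii → no match
iii → no match
iv → no match
v → no match

i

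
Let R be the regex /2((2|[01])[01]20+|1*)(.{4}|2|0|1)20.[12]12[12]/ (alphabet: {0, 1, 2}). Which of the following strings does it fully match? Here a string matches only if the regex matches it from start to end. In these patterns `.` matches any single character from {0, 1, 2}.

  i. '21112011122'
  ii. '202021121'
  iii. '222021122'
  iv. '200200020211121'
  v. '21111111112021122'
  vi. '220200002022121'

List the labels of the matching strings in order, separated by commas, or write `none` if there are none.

i, ii, iii, v, vi

i. '21112011122' → match
ii. '202021121' → match
iii. '222021122' → match
iv → no match
v → match
vi → match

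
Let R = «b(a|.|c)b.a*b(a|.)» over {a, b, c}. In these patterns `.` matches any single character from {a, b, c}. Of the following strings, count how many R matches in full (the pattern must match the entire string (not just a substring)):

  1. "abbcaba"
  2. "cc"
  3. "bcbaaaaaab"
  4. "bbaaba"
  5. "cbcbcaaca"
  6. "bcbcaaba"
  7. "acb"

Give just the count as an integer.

1

1 → no match — must start with "b"
2 → no match — must start with "b"
3 → no match
4 → no match
5 → no match — must start with "b"
6 → match
7 → no match — must start with "b"
Total matched: 1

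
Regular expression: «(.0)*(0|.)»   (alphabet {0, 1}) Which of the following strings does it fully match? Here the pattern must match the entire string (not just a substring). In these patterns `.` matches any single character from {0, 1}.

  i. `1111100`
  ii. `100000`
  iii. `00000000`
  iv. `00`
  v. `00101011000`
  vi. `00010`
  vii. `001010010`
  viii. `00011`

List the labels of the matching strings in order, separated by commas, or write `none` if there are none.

none

i → no match
ii → no match
iii → no match
iv → no match
v → no match
vi → no match
vii → no match
viii → no match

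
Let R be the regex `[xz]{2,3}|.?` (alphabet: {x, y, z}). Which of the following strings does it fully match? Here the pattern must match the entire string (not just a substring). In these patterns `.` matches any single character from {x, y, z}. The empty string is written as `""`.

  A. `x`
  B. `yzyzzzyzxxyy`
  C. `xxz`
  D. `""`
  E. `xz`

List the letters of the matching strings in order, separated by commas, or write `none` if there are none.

A → match
B → no match
C → match
D → match
E → match

A, C, D, E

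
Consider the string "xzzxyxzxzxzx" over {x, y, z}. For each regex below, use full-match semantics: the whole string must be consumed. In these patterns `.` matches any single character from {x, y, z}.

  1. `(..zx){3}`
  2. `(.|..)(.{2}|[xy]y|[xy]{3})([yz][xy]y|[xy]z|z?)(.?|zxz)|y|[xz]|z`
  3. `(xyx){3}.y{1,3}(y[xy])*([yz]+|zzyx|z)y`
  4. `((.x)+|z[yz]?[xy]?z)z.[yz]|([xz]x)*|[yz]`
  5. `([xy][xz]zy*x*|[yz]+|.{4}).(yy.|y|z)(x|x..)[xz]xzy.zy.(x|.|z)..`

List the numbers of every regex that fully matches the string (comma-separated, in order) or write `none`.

1

1 → match
2 → no match
3 → no match — must start with "xyx"
4 → no match
5 → no match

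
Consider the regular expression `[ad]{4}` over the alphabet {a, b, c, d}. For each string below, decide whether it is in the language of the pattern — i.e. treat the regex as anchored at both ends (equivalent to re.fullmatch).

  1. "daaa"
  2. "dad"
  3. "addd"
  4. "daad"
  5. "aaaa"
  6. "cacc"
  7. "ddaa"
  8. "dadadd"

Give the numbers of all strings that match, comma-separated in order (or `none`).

1 → match
2 → no match
3 → match
4 → match
5 → match
6 → no match
7 → match
8 → no match

1, 3, 4, 5, 7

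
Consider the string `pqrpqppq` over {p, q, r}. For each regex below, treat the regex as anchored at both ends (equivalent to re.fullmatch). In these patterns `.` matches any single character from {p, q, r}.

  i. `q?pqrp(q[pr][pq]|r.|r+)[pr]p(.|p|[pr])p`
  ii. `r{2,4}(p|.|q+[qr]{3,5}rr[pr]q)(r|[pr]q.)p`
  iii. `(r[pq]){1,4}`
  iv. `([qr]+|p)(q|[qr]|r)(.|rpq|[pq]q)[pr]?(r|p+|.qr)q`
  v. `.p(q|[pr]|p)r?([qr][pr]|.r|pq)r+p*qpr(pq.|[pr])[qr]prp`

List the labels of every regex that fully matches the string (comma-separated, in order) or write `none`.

i → no match — must end with `p`
ii → no match — must start with `r`
iii → no match — must start with `r`
iv → match
v → no match — must end with `prp`

iv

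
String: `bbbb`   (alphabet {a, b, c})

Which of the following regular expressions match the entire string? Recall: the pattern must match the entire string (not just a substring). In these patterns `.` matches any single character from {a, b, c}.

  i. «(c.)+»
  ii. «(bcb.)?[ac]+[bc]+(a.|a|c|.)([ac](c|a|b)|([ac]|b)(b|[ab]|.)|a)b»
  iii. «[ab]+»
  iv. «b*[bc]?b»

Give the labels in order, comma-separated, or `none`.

i → no match — must start with `c`
ii → no match
iii → match
iv → match

iii, iv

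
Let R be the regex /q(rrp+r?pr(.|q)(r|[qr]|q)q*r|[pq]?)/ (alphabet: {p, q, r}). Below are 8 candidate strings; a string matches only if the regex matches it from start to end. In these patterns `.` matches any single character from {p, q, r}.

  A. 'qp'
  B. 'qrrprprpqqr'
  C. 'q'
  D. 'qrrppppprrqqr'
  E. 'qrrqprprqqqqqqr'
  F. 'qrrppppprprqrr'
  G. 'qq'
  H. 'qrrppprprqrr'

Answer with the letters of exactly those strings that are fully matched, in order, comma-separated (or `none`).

A, B, C, D, F, G, H

A. 'qp' → match
B. 'qrrprprpqqr' → match
C. 'q' → match
D → match
E → no match
F → match
G. 'qq' → match
H. 'qrrppprprqrr' → match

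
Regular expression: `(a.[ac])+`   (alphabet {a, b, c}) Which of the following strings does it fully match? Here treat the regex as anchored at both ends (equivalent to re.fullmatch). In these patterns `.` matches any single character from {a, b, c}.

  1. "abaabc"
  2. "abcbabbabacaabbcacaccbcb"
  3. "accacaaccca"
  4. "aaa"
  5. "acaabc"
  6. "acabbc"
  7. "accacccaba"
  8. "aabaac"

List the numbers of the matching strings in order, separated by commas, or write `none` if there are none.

1 → match
2 → no match
3 → no match
4 → match
5 → match
6 → no match
7 → no match
8 → no match

1, 4, 5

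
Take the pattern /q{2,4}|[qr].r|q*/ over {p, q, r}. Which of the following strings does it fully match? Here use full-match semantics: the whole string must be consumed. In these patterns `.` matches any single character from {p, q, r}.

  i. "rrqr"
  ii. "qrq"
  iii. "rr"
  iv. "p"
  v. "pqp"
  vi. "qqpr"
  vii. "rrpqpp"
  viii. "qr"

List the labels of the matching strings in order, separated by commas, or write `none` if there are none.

none

i → no match
ii → no match
iii → no match
iv → no match
v → no match
vi → no match
vii → no match
viii → no match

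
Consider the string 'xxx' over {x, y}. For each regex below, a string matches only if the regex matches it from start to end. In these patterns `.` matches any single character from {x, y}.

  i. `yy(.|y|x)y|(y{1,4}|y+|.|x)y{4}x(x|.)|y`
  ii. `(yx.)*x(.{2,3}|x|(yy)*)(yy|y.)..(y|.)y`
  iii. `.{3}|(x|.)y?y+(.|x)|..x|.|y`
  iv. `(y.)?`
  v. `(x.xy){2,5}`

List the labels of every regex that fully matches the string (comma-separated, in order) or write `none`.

iii

i → no match
ii → no match — must end with 'y'
iii → match
iv → no match
v → no match — must end with 'xy'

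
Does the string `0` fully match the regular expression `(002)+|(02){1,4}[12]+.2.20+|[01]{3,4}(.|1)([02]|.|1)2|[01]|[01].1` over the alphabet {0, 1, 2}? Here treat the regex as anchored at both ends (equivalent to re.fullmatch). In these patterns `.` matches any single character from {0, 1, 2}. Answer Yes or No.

Yes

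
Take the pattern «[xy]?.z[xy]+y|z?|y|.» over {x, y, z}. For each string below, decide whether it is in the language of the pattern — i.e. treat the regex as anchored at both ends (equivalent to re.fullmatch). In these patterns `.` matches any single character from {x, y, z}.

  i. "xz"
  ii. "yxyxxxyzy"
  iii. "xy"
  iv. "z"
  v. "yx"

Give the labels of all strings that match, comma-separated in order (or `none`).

iv

i → no match
ii → no match
iii → no match
iv → match
v → no match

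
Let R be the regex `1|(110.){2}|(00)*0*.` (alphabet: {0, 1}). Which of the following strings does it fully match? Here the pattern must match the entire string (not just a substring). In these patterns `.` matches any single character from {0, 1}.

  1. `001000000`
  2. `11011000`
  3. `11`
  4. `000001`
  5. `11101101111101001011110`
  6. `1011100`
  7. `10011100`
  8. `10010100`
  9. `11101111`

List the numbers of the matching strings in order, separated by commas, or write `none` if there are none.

4

1 → no match
2 → no match
3 → no match
4 → match
5 → no match
6 → no match
7 → no match
8 → no match
9 → no match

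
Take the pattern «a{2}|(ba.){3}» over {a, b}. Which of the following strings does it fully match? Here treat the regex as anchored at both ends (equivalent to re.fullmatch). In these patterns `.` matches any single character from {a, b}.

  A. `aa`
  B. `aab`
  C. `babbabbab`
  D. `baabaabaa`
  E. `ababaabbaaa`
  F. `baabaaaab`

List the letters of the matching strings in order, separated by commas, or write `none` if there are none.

A, C, D

A → match
B → no match
C → match
D → match
E → no match
F → no match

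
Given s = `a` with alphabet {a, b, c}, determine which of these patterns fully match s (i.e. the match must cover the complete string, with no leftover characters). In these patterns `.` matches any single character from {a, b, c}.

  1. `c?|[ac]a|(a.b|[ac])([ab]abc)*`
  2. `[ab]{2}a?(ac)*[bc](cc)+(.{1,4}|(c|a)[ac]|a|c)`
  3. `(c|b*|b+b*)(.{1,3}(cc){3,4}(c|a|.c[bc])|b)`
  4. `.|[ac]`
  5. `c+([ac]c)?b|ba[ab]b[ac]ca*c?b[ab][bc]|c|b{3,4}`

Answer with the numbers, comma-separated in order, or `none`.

1 → match
2 → no match
3 → no match
4 → match
5 → no match

1, 4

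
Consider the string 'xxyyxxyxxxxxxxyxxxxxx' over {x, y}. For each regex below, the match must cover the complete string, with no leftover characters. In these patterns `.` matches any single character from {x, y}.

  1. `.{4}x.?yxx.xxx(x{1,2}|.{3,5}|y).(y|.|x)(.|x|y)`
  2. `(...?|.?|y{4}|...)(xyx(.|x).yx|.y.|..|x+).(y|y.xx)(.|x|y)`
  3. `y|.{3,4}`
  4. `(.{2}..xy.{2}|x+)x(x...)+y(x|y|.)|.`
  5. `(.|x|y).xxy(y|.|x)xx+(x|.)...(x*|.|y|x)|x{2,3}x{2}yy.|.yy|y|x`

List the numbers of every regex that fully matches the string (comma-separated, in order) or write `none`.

1 → match
2 → no match
3 → no match
4 → no match
5 → no match

1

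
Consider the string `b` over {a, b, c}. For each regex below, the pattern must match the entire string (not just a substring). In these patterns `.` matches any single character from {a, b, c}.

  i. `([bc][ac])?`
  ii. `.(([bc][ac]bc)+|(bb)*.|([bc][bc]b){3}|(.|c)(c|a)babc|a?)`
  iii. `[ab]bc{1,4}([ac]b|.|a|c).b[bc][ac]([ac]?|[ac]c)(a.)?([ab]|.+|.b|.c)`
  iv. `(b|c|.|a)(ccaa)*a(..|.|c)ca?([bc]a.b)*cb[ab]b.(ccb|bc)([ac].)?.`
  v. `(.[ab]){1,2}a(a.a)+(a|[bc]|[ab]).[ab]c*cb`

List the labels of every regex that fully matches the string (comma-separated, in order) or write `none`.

i → no match
ii → match
iii → no match
iv → no match
v → no match — must end with `cb`

ii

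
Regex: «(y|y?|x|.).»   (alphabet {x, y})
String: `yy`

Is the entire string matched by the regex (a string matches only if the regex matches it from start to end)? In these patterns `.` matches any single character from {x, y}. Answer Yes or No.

Yes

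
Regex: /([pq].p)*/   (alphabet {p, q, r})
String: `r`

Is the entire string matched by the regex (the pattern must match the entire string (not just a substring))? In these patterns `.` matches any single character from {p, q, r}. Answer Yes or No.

No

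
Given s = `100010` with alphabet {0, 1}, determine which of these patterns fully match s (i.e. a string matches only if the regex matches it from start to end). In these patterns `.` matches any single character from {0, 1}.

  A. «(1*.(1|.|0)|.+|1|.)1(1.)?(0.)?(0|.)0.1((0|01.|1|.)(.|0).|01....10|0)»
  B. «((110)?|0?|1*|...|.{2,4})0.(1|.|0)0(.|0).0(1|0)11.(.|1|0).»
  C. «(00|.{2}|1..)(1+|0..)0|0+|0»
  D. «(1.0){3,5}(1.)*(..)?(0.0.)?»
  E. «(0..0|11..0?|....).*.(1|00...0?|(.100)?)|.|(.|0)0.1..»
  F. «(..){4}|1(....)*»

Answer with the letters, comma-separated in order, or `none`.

A → no match
B → no match
C → match
D → no match
E → match
F → no match

C, E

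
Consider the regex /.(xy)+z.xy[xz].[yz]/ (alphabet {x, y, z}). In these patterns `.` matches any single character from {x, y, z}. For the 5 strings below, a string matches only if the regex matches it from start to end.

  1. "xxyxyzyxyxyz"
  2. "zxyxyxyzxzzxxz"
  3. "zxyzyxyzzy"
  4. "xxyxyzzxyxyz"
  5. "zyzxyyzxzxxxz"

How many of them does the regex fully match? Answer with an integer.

3

1 → match
2 → no match
3 → match
4 → match
5 → no match
Total matched: 3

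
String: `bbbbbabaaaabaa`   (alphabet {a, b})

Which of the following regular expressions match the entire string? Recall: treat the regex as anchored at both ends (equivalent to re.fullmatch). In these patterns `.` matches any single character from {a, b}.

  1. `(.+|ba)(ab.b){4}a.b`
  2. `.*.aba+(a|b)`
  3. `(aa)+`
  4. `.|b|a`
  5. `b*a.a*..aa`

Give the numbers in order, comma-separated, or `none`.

1 → no match — must end with `b`
2 → match
3 → no match — must start with `aa`
4 → no match
5 → match

2, 5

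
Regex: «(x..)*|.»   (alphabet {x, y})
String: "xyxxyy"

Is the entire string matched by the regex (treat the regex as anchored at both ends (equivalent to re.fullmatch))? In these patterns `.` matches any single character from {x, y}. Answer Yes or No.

Yes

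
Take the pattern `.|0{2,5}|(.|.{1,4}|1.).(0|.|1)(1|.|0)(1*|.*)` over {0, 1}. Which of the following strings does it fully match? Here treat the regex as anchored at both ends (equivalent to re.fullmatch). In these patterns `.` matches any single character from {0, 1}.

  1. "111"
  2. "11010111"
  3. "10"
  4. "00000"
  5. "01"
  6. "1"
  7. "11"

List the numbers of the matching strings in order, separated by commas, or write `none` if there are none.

2, 4, 6

1 → no match
2 → match
3 → no match
4 → match
5 → no match
6 → match
7 → no match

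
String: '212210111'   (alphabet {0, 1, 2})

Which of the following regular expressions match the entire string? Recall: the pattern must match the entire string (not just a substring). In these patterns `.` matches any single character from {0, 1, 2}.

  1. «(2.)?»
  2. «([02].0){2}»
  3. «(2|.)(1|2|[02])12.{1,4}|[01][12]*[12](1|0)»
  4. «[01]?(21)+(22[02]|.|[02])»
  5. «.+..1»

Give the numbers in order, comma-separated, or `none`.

1 → no match
2 → no match — must end with '0'
3 → no match
4 → no match
5 → match

5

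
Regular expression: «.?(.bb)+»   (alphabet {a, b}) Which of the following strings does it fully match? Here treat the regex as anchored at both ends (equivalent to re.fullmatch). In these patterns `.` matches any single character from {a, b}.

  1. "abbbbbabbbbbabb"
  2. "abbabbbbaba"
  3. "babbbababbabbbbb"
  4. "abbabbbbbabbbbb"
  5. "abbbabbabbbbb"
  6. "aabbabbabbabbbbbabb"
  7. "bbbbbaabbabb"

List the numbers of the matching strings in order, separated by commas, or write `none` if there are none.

1, 4, 5, 6

1 → match
2 → no match — must end with "bb"
3 → no match
4 → match
5 → match
6 → match
7 → no match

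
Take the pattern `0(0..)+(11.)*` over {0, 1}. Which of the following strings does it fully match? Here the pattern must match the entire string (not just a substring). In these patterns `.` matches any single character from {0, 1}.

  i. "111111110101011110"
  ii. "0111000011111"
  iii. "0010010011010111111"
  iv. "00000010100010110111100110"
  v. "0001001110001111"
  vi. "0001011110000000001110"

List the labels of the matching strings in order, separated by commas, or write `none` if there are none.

iii

i → no match — must start with "00"
ii → no match — must start with "00"
iii → match
iv → no match
v → no match
vi → no match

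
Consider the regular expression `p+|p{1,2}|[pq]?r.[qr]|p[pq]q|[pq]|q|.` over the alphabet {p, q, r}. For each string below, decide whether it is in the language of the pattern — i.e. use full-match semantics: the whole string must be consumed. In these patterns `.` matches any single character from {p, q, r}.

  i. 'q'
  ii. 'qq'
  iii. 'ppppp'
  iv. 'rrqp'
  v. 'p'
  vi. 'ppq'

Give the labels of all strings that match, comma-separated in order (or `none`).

i, iii, v, vi

i. 'q' → match
ii. 'qq' → no match
iii. 'ppppp' → match
iv. 'rrqp' → no match
v. 'p' → match
vi. 'ppq' → match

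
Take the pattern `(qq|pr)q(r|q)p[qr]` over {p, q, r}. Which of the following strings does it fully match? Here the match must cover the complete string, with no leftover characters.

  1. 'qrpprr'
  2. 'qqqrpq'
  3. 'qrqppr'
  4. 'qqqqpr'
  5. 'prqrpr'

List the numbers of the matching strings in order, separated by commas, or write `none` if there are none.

2, 4, 5

1 → no match
2 → match
3 → no match
4 → match
5 → match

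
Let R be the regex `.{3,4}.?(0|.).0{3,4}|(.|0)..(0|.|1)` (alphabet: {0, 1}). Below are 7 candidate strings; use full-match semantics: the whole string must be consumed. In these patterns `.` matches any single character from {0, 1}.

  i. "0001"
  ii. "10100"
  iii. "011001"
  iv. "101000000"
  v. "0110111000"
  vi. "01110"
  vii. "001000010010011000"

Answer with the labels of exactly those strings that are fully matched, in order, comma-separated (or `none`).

i → match
ii → no match
iii → no match
iv → match
v → match
vi → no match
vii → no match

i, iv, v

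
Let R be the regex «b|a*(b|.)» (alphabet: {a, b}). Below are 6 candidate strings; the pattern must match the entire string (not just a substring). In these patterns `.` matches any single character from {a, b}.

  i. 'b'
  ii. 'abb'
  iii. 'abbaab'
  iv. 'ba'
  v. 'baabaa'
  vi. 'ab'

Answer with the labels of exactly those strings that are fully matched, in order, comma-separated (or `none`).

i, vi

i → match
ii → no match
iii → no match
iv → no match
v → no match
vi → match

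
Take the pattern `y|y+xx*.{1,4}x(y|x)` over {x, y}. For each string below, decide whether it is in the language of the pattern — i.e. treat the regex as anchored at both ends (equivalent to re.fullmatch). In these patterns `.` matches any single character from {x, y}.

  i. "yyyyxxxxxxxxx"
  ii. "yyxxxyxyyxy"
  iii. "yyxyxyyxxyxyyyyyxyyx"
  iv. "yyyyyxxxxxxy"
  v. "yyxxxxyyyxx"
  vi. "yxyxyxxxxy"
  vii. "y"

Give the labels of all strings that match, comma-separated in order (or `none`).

i → match
ii → match
iii → no match
iv → match
v → match
vi → no match
vii → match

i, ii, iv, v, vii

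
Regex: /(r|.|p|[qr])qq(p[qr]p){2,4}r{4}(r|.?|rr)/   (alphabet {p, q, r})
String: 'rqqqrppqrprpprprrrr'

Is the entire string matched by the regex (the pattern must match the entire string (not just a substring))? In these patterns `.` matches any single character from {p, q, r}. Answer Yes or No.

No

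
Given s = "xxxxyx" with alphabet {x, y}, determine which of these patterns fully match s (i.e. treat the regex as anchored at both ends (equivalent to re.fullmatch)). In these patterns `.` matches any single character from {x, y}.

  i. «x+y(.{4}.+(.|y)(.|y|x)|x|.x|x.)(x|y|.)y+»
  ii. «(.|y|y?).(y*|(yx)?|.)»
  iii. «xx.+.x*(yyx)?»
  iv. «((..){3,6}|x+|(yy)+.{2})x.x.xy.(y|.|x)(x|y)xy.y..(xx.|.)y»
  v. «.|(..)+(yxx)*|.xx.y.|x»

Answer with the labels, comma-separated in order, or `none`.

iii, v

i → no match — must end with "y"
ii → no match
iii → match
iv → no match — must end with "y"
v → match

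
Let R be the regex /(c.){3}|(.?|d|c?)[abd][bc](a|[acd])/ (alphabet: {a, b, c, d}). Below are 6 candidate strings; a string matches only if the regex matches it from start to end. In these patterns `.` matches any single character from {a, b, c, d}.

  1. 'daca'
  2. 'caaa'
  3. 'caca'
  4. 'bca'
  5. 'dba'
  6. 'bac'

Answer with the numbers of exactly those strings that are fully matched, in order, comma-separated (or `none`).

1, 3, 4, 5

1 → match
2 → no match
3 → match
4 → match
5 → match
6 → no match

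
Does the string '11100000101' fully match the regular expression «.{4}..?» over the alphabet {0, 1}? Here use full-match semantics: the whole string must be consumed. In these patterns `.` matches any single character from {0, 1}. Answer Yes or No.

No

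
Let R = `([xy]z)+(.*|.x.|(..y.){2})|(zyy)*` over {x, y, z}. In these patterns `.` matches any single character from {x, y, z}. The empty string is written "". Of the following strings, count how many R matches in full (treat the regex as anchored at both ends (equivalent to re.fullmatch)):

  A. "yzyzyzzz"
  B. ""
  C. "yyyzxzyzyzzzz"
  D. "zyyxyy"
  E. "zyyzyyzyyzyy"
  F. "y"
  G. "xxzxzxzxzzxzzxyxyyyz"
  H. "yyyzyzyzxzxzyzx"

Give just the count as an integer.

A → match
B → match
C → no match
D → no match
E → match
F → no match
G → no match
H → no match
Total matched: 3

3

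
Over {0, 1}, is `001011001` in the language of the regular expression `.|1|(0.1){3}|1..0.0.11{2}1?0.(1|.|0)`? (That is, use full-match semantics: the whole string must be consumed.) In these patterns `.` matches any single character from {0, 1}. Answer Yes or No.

Yes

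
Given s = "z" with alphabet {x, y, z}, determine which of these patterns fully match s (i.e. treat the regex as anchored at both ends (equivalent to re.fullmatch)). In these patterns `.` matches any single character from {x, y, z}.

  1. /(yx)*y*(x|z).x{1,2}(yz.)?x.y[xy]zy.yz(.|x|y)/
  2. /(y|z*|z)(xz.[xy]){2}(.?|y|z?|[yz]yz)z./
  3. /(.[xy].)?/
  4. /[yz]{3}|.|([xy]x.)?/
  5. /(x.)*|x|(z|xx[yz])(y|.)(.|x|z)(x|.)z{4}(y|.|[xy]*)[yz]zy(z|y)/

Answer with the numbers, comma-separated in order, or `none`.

4

1 → no match
2 → no match
3 → no match
4 → match
5 → no match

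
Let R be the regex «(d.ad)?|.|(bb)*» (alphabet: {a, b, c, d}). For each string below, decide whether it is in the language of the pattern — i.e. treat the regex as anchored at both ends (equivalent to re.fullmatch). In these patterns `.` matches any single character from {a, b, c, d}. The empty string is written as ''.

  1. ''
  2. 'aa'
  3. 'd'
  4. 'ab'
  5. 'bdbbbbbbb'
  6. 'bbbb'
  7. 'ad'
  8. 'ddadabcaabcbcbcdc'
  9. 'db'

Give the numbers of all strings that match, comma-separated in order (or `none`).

1, 3, 6

1 → match
2 → no match
3 → match
4 → no match
5 → no match
6 → match
7 → no match
8 → no match
9 → no match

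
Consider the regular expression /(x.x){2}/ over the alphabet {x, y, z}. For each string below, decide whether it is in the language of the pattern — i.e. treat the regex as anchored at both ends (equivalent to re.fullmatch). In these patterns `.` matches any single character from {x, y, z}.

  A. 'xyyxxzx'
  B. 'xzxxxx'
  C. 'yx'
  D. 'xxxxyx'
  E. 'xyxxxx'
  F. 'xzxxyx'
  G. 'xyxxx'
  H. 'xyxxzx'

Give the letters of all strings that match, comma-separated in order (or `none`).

B, D, E, F, H

A. 'xyyxxzx' → no match
B. 'xzxxxx' → match
C. 'yx' → no match — must start with 'x'
D. 'xxxxyx' → match
E. 'xyxxxx' → match
F. 'xzxxyx' → match
G. 'xyxxx' → no match
H. 'xyxxzx' → match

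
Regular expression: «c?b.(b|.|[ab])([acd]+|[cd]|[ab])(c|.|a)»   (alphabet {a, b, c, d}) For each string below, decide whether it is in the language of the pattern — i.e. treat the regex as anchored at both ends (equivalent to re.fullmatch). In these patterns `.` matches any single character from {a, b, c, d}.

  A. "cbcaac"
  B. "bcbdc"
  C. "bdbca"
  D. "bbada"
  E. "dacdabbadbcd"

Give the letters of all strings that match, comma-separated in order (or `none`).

A, B, C, D

A → match
B → match
C → match
D → match
E → no match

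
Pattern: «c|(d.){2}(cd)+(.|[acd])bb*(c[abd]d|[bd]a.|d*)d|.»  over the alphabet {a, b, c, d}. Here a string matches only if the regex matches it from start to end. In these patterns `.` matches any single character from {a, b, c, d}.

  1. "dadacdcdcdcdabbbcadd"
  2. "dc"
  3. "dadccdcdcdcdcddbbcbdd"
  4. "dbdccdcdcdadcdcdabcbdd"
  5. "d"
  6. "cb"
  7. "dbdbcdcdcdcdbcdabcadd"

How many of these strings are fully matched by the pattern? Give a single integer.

3

1 → match
2 → no match
3 → match
4 → no match
5 → match
6 → no match
7 → no match
Total matched: 3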